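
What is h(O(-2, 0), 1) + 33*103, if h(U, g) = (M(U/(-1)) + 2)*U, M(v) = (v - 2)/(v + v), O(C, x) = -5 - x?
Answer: 6775/2 ≈ 3387.5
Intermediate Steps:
M(v) = (-2 + v)/(2*v) (M(v) = (-2 + v)/((2*v)) = (-2 + v)*(1/(2*v)) = (-2 + v)/(2*v))
h(U, g) = U*(2 - (-2 - U)/(2*U)) (h(U, g) = ((-2 + U/(-1))/(2*((U/(-1)))) + 2)*U = ((-2 + U*(-1))/(2*((U*(-1)))) + 2)*U = ((-2 - U)/(2*((-U))) + 2)*U = ((-1/U)*(-2 - U)/2 + 2)*U = (-(-2 - U)/(2*U) + 2)*U = (2 - (-2 - U)/(2*U))*U = U*(2 - (-2 - U)/(2*U)))
h(O(-2, 0), 1) + 33*103 = (1 + 5*(-5 - 1*0)/2) + 33*103 = (1 + 5*(-5 + 0)/2) + 3399 = (1 + (5/2)*(-5)) + 3399 = (1 - 25/2) + 3399 = -23/2 + 3399 = 6775/2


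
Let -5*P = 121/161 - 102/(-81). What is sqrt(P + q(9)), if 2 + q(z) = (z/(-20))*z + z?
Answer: sqrt(534944235)/14490 ≈ 1.5962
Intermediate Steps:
P = -8741/21735 (P = -(121/161 - 102/(-81))/5 = -(121*(1/161) - 102*(-1/81))/5 = -(121/161 + 34/27)/5 = -1/5*8741/4347 = -8741/21735 ≈ -0.40216)
q(z) = -2 + z - z**2/20 (q(z) = -2 + ((z/(-20))*z + z) = -2 + ((z*(-1/20))*z + z) = -2 + ((-z/20)*z + z) = -2 + (-z**2/20 + z) = -2 + (z - z**2/20) = -2 + z - z**2/20)
sqrt(P + q(9)) = sqrt(-8741/21735 + (-2 + 9 - 1/20*9**2)) = sqrt(-8741/21735 + (-2 + 9 - 1/20*81)) = sqrt(-8741/21735 + (-2 + 9 - 81/20)) = sqrt(-8741/21735 + 59/20) = sqrt(221509/86940) = sqrt(534944235)/14490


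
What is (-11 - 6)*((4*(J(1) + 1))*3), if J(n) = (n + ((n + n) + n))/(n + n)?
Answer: -612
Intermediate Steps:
J(n) = 2 (J(n) = (n + (2*n + n))/((2*n)) = (n + 3*n)*(1/(2*n)) = (4*n)*(1/(2*n)) = 2)
(-11 - 6)*((4*(J(1) + 1))*3) = (-11 - 6)*((4*(2 + 1))*3) = -17*4*3*3 = -204*3 = -17*36 = -612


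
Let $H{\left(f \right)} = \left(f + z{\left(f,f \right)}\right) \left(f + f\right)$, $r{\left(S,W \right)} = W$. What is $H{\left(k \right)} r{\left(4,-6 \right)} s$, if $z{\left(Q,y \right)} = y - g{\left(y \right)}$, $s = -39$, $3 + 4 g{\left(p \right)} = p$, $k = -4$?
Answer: $11700$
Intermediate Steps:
$g{\left(p \right)} = - \frac{3}{4} + \frac{p}{4}$
$z{\left(Q,y \right)} = \frac{3}{4} + \frac{3 y}{4}$ ($z{\left(Q,y \right)} = y - \left(- \frac{3}{4} + \frac{y}{4}\right) = \frac{3}{4} + \frac{3 y}{4}$)
$H{\left(f \right)} = 2 f \left(\frac{3}{4} + \frac{7 f}{4}\right)$ ($H{\left(f \right)} = \left(f + \left(\frac{3}{4} + \frac{3 f}{4}\right)\right) \left(f + f\right) = \left(\frac{3}{4} + \frac{7 f}{4}\right) 2 f = 2 f \left(\frac{3}{4} + \frac{7 f}{4}\right)$)
$H{\left(k \right)} r{\left(4,-6 \right)} s = \frac{1}{2} \left(-4\right) \left(3 + 7 \left(-4\right)\right) \left(-6\right) \left(-39\right) = \frac{1}{2} \left(-4\right) \left(3 - 28\right) \left(-6\right) \left(-39\right) = \frac{1}{2} \left(-4\right) \left(-25\right) \left(-6\right) \left(-39\right) = 50 \left(-6\right) \left(-39\right) = \left(-300\right) \left(-39\right) = 11700$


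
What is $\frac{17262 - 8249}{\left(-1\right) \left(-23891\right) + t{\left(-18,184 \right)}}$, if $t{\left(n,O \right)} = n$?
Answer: $\frac{9013}{23873} \approx 0.37754$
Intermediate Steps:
$\frac{17262 - 8249}{\left(-1\right) \left(-23891\right) + t{\left(-18,184 \right)}} = \frac{17262 - 8249}{\left(-1\right) \left(-23891\right) - 18} = \frac{9013}{23891 - 18} = \frac{9013}{23873}$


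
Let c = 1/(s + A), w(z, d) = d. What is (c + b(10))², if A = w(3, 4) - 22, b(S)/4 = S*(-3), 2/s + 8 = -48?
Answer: 3675754384/255025 ≈ 14413.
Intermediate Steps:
s = -1/28 (s = 2/(-8 - 48) = 2/(-56) = 2*(-1/56) = -1/28 ≈ -0.035714)
b(S) = -12*S (b(S) = 4*(S*(-3)) = 4*(-3*S) = -12*S)
A = -18 (A = 4 - 22 = -18)
c = -28/505 (c = 1/(-1/28 - 18) = 1/(-505/28) = -28/505 ≈ -0.055446)
(c + b(10))² = (-28/505 - 12*10)² = (-28/505 - 120)² = (-60628/505)² = 3675754384/255025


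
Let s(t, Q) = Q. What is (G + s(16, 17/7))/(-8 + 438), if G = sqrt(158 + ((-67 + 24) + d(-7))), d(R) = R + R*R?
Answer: 17/3010 + sqrt(157)/430 ≈ 0.034787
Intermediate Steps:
d(R) = R + R**2
G = sqrt(157) (G = sqrt(158 + ((-67 + 24) - 7*(1 - 7))) = sqrt(158 + (-43 - 7*(-6))) = sqrt(158 + (-43 + 42)) = sqrt(158 - 1) = sqrt(157) ≈ 12.530)
(G + s(16, 17/7))/(-8 + 438) = (sqrt(157) + 17/7)/(-8 + 438) = (sqrt(157) + 17*(1/7))/430 = (sqrt(157) + 17/7)*(1/430) = (17/7 + sqrt(157))*(1/430) = 17/3010 + sqrt(157)/430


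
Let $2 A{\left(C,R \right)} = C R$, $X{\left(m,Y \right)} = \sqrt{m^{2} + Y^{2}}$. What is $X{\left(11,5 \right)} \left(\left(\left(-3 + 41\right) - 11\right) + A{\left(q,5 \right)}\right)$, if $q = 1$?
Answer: $\frac{59 \sqrt{146}}{2} \approx 356.45$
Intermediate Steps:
$X{\left(m,Y \right)} = \sqrt{Y^{2} + m^{2}}$
$A{\left(C,R \right)} = \frac{C R}{2}$
$X{\left(11,5 \right)} \left(\left(\left(-3 + 41\right) - 11\right) + A{\left(q,5 \right)}\right) = \sqrt{5^{2} + 11^{2}} \left(\left(\left(-3 + 41\right) - 11\right) + \frac{1}{2} \cdot 1 \cdot 5\right) = \sqrt{25 + 121} \left(\left(38 - 11\right) + \frac{5}{2}\right) = \sqrt{146} \left(27 + \frac{5}{2}\right) = \sqrt{146} \cdot \frac{59}{2} = \frac{59 \sqrt{146}}{2}$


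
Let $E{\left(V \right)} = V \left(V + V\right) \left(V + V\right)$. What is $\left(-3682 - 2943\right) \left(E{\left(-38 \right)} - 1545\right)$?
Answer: $1464343625$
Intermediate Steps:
$E{\left(V \right)} = 4 V^{3}$ ($E{\left(V \right)} = V 2 V 2 V = 2 V^{2} \cdot 2 V = 4 V^{3}$)
$\left(-3682 - 2943\right) \left(E{\left(-38 \right)} - 1545\right) = \left(-3682 - 2943\right) \left(4 \left(-38\right)^{3} - 1545\right) = - 6625 \left(4 \left(-54872\right) - 1545\right) = - 6625 \left(-219488 - 1545\right) = \left(-6625\right) \left(-221033\right) = 1464343625$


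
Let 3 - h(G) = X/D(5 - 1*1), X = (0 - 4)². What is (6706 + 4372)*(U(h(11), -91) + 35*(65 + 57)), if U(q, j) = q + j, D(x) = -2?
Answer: 46416820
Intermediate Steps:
X = 16 (X = (-4)² = 16)
h(G) = 11 (h(G) = 3 - 16/(-2) = 3 - 16*(-1)/2 = 3 - 1*(-8) = 3 + 8 = 11)
U(q, j) = j + q
(6706 + 4372)*(U(h(11), -91) + 35*(65 + 57)) = (6706 + 4372)*((-91 + 11) + 35*(65 + 57)) = 11078*(-80 + 35*122) = 11078*(-80 + 4270) = 11078*4190 = 46416820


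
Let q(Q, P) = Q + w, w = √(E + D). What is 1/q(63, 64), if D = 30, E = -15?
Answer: 21/1318 - √15/3954 ≈ 0.014954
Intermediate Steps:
w = √15 (w = √(-15 + 30) = √15 ≈ 3.8730)
q(Q, P) = Q + √15
1/q(63, 64) = 1/(63 + √15)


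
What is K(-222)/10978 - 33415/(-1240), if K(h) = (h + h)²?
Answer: 61127851/1361272 ≈ 44.905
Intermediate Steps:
K(h) = 4*h² (K(h) = (2*h)² = 4*h²)
K(-222)/10978 - 33415/(-1240) = (4*(-222)²)/10978 - 33415/(-1240) = (4*49284)*(1/10978) - 33415*(-1/1240) = 197136*(1/10978) + 6683/248 = 98568/5489 + 6683/248 = 61127851/1361272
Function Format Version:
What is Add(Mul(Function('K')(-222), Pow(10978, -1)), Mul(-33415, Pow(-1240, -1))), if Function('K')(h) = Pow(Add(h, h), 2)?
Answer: Rational(61127851, 1361272) ≈ 44.905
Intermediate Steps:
Function('K')(h) = Mul(4, Pow(h, 2)) (Function('K')(h) = Pow(Mul(2, h), 2) = Mul(4, Pow(h, 2)))
Add(Mul(Function('K')(-222), Pow(10978, -1)), Mul(-33415, Pow(-1240, -1))) = Add(Mul(Mul(4, Pow(-222, 2)), Pow(10978, -1)), Mul(-33415, Pow(-1240, -1))) = Add(Mul(Mul(4, 49284), Rational(1, 10978)), Mul(-33415, Rational(-1, 1240))) = Add(Mul(197136, Rational(1, 10978)), Rational(6683, 248)) = Add(Rational(98568, 5489), Rational(6683, 248)) = Rational(61127851, 1361272)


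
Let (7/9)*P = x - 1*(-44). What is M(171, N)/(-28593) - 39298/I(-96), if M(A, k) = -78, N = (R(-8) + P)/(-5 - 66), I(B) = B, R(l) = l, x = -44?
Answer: 62425289/152496 ≈ 409.36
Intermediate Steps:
P = 0 (P = 9*(-44 - 1*(-44))/7 = 9*(-44 + 44)/7 = (9/7)*0 = 0)
N = 8/71 (N = (-8 + 0)/(-5 - 66) = -8/(-71) = -8*(-1/71) = 8/71 ≈ 0.11268)
M(171, N)/(-28593) - 39298/I(-96) = -78/(-28593) - 39298/(-96) = -78*(-1/28593) - 39298*(-1/96) = 26/9531 + 19649/48 = 62425289/152496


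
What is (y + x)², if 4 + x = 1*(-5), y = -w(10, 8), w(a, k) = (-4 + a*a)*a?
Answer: 938961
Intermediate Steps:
w(a, k) = a*(-4 + a²) (w(a, k) = (-4 + a²)*a = a*(-4 + a²))
y = -960 (y = -10*(-4 + 10²) = -10*(-4 + 100) = -10*96 = -1*960 = -960)
x = -9 (x = -4 + 1*(-5) = -4 - 5 = -9)
(y + x)² = (-960 - 9)² = (-969)² = 938961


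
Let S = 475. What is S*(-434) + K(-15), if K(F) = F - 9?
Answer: -206174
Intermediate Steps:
K(F) = -9 + F
S*(-434) + K(-15) = 475*(-434) + (-9 - 15) = -206150 - 24 = -206174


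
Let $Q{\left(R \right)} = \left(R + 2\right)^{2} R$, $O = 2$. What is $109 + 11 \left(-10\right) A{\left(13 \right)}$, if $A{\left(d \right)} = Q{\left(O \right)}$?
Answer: $-3411$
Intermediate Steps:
$Q{\left(R \right)} = R \left(2 + R\right)^{2}$ ($Q{\left(R \right)} = \left(2 + R\right)^{2} R = R \left(2 + R\right)^{2}$)
$A{\left(d \right)} = 32$ ($A{\left(d \right)} = 2 \left(2 + 2\right)^{2} = 2 \cdot 4^{2} = 2 \cdot 16 = 32$)
$109 + 11 \left(-10\right) A{\left(13 \right)} = 109 + 11 \left(-10\right) 32 = 109 - 3520 = -3411$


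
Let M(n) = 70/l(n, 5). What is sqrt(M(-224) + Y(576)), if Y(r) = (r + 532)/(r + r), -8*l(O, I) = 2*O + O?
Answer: sqrt(1034)/24 ≈ 1.3398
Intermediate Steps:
l(O, I) = -3*O/8 (l(O, I) = -(2*O + O)/8 = -3*O/8)
Y(r) = (532 + r)/(2*r) (Y(r) = (532 + r)/((2*r)) = (532 + r)*(1/(2*r)) = (532 + r)/(2*r))
M(n) = -560/(3*n) (M(n) = 70/((-3*n/8)) = 70*(-8/(3*n)) = -560/(3*n))
sqrt(M(-224) + Y(576)) = sqrt(-560/3/(-224) + (1/2)*(532 + 576)/576) = sqrt(-560/3*(-1/224) + (1/2)*(1/576)*1108) = sqrt(5/6 + 277/288) = sqrt(517/288) = sqrt(1034)/24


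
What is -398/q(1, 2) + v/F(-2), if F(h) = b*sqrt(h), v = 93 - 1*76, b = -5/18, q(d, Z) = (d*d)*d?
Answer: -398 + 153*I*sqrt(2)/5 ≈ -398.0 + 43.275*I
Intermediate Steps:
q(d, Z) = d**3 (q(d, Z) = d**2*d = d**3)
b = -5/18 (b = -5*1/18 = -5/18 ≈ -0.27778)
v = 17 (v = 93 - 76 = 17)
F(h) = -5*sqrt(h)/18
-398/q(1, 2) + v/F(-2) = -398/(1**3) + 17/((-5*I*sqrt(2)/18)) = -398/1 + 17/((-5*I*sqrt(2)/18)) = -398*1 + 17/((-5*I*sqrt(2)/18)) = -398 + 17*(9*I*sqrt(2)/5) = -398 + 153*I*sqrt(2)/5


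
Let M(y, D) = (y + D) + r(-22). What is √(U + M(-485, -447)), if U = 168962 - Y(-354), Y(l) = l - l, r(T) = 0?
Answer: 3*√18670 ≈ 409.91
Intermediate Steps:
Y(l) = 0
M(y, D) = D + y (M(y, D) = (y + D) + 0 = (D + y) + 0 = D + y)
U = 168962 (U = 168962 - 1*0 = 168962 + 0 = 168962)
√(U + M(-485, -447)) = √(168962 + (-447 - 485)) = √(168962 - 932) = √168030 = 3*√18670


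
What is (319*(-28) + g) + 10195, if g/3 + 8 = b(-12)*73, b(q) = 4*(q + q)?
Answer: -19785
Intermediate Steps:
b(q) = 8*q (b(q) = 4*(2*q) = 8*q)
g = -21048 (g = -24 + 3*((8*(-12))*73) = -24 + 3*(-96*73) = -24 + 3*(-7008) = -24 - 21024 = -21048)
(319*(-28) + g) + 10195 = (319*(-28) - 21048) + 10195 = (-8932 - 21048) + 10195 = -29980 + 10195 = -19785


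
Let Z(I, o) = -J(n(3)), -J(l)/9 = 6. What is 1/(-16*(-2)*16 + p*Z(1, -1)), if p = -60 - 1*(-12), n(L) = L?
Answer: -1/2080 ≈ -0.00048077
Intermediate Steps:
p = -48 (p = -60 + 12 = -48)
J(l) = -54 (J(l) = -9*6 = -54)
Z(I, o) = 54 (Z(I, o) = -1*(-54) = 54)
1/(-16*(-2)*16 + p*Z(1, -1)) = 1/(-16*(-2)*16 - 48*54) = 1/(32*16 - 2592) = 1/(512 - 2592) = 1/(-2080) = -1/2080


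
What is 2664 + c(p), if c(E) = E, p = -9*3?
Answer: 2637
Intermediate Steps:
p = -27
2664 + c(p) = 2664 - 27 = 2637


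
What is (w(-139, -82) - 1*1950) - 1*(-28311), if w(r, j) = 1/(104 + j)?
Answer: 579943/22 ≈ 26361.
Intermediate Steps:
(w(-139, -82) - 1*1950) - 1*(-28311) = (1/(104 - 82) - 1*1950) - 1*(-28311) = (1/22 - 1950) + 28311 = -42899/22 + 28311 = 579943/22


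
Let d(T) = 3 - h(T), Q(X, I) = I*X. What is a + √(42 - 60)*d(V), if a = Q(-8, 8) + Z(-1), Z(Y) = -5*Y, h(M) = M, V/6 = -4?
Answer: -59 + 81*I*√2 ≈ -59.0 + 114.55*I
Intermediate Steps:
V = -24 (V = 6*(-4) = -24)
d(T) = 3 - T
a = -59 (a = 8*(-8) - 5*(-1) = -64 + 5 = -59)
a + √(42 - 60)*d(V) = -59 + √(42 - 60)*(3 - 1*(-24)) = -59 + √(-18)*(3 + 24) = -59 + (3*I*√2)*27 = -59 + 81*I*√2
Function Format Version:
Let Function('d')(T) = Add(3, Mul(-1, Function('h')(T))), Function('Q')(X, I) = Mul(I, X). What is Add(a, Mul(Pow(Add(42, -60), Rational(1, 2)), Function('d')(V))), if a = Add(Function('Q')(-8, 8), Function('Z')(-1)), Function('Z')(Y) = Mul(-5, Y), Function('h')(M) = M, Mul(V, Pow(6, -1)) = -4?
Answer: Add(-59, Mul(81, I, Pow(2, Rational(1, 2)))) ≈ Add(-59.000, Mul(114.55, I))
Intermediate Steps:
V = -24 (V = Mul(6, -4) = -24)
Function('d')(T) = Add(3, Mul(-1, T))
a = -59 (a = Add(Mul(8, -8), Mul(-5, -1)) = Add(-64, 5) = -59)
Add(a, Mul(Pow(Add(42, -60), Rational(1, 2)), Function('d')(V))) = Add(-59, Mul(Pow(Add(42, -60), Rational(1, 2)), Add(3, Mul(-1, -24)))) = Add(-59, Mul(Pow(-18, Rational(1, 2)), Add(3, 24))) = Add(-59, Mul(Mul(3, I, Pow(2, Rational(1, 2))), 27)) = Add(-59, Mul(81, I, Pow(2, Rational(1, 2))))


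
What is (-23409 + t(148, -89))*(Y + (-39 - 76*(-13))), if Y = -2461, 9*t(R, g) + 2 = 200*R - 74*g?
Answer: 29315496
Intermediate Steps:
t(R, g) = -2/9 - 74*g/9 + 200*R/9 (t(R, g) = -2/9 + (200*R - 74*g)/9 = -2/9 + (-74*g + 200*R)/9 = -2/9 + (-74*g/9 + 200*R/9) = -2/9 - 74*g/9 + 200*R/9)
(-23409 + t(148, -89))*(Y + (-39 - 76*(-13))) = (-23409 + (-2/9 - 74/9*(-89) + (200/9)*148))*(-2461 + (-39 - 76*(-13))) = (-23409 + (-2/9 + 6586/9 + 29600/9))*(-2461 + (-39 + 988)) = (-23409 + 36184/9)*(-2461 + 949) = -174497/9*(-1512) = 29315496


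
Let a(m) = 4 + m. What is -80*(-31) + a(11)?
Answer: 2495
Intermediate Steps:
-80*(-31) + a(11) = -80*(-31) + (4 + 11) = 2480 + 15 = 2495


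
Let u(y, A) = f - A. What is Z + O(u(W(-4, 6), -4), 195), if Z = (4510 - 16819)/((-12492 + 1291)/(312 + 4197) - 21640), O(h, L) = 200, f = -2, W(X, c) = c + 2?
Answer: 1779335771/8871451 ≈ 200.57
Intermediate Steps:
W(X, c) = 2 + c
u(y, A) = -2 - A
Z = 5045571/8871451 (Z = -12309/(-11201/4509 - 21640) = -12309/(-97585961/4509) = -12309*(-4509/97585961) = 5045571/8871451 ≈ 0.56874)
Z + O(u(W(-4, 6), -4), 195) = 5045571/8871451 + 200 = 1779335771/8871451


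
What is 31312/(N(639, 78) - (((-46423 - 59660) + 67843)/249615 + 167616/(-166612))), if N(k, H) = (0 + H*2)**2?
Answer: 4069469401083/3162983034070 ≈ 1.2866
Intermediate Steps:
N(k, H) = 4*H**2 (N(k, H) = (0 + 2*H)**2 = (2*H)**2 = 4*H**2)
31312/(N(639, 78) - (((-46423 - 59660) + 67843)/249615 + 167616/(-166612))) = 31312/(4*78**2 - (((-46423 - 59660) + 67843)/249615 + 167616/(-166612))) = 31312/(4*6084 - ((-106083 + 67843)*(1/249615) + 167616*(-1/166612))) = 31312/(24336 - (-38240*1/249615 - 41904/41653)) = 31312/(24336 - (-7648/49923 - 41904/41653)) = 31312/(24336 - 1*(-2410535536/2079442719)) = 31312/(24336 + 2410535536/2079442719) = 31312/(50607728545120/2079442719) = 31312*(2079442719/50607728545120) = 4069469401083/3162983034070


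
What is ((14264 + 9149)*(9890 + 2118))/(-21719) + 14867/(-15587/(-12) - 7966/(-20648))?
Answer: -2825941742132557/218503977781 ≈ -12933.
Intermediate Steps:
((14264 + 9149)*(9890 + 2118))/(-21719) + 14867/(-15587/(-12) - 7966/(-20648)) = (23413*12008)*(-1/21719) + 14867/(-15587*(-1/12) - 7966*(-1/20648)) = 281143304*(-1/21719) + 14867/(15587/12 + 3983/10324) = -281143304/21719 + 14867/(10060499/7743) = -281143304/21719 + 14867*(7743/10060499) = -281143304/21719 + 115115181/10060499 = -2825941742132557/218503977781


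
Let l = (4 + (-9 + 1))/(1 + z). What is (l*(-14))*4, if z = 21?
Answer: 112/11 ≈ 10.182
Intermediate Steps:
l = -2/11 (l = (4 + (-9 + 1))/(1 + 21) = (4 - 8)/22 = -4*1/22 = -2/11 ≈ -0.18182)
(l*(-14))*4 = -2/11*(-14)*4 = (28/11)*4 = 112/11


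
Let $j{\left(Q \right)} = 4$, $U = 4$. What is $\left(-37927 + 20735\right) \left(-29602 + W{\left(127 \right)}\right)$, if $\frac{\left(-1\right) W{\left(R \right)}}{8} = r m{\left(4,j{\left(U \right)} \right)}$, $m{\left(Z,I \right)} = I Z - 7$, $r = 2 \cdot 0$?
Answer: $508917584$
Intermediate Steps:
$r = 0$
$m{\left(Z,I \right)} = -7 + I Z$
$W{\left(R \right)} = 0$ ($W{\left(R \right)} = - 8 \cdot 0 \left(-7 + 4 \cdot 4\right) = - 8 \cdot 0 \left(-7 + 16\right) = - 8 \cdot 0 \cdot 9 = \left(-8\right) 0 = 0$)
$\left(-37927 + 20735\right) \left(-29602 + W{\left(127 \right)}\right) = \left(-37927 + 20735\right) \left(-29602 + 0\right) = \left(-17192\right) \left(-29602\right) = 508917584$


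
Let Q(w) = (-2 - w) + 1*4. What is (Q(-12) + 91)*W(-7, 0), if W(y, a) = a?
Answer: 0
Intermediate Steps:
Q(w) = 2 - w (Q(w) = (-2 - w) + 4 = 2 - w)
(Q(-12) + 91)*W(-7, 0) = ((2 - 1*(-12)) + 91)*0 = ((2 + 12) + 91)*0 = (14 + 91)*0 = 105*0 = 0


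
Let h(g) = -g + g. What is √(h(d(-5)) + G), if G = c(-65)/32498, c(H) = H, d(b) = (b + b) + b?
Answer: I*√2112370/32498 ≈ 0.044723*I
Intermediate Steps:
d(b) = 3*b (d(b) = 2*b + b = 3*b)
G = -65/32498 ≈ -0.0020001
h(g) = 0
√(h(d(-5)) + G) = √(0 - 65/32498) = √(-65/32498) = I*√2112370/32498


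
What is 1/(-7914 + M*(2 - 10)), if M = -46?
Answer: -1/7546 ≈ -0.00013252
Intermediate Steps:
1/(-7914 + M*(2 - 10)) = 1/(-7914 - 46*(2 - 10)) = 1/(-7914 - 46*(-8)) = 1/(-7914 + 368) = 1/(-7546) = -1/7546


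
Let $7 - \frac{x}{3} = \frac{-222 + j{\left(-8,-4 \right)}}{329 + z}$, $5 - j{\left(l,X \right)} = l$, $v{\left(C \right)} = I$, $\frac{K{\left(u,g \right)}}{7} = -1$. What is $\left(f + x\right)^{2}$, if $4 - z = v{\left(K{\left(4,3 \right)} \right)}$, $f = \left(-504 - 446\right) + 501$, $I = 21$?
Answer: $\frac{1962755809}{10816} \approx 1.8147 \cdot 10^{5}$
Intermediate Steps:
$K{\left(u,g \right)} = -7$ ($K{\left(u,g \right)} = 7 \left(-1\right) = -7$)
$v{\left(C \right)} = 21$
$f = -449$ ($f = -950 + 501 = -449$)
$j{\left(l,X \right)} = 5 - l$
$z = -17$ ($z = 4 - 21 = -17$)
$x = \frac{2393}{104}$ ($x = 21 - 3 \frac{-222 + \left(5 - -8\right)}{329 - 17} = 21 - 3 \frac{-222 + \left(5 + 8\right)}{312} = 21 - 3 \left(-222 + 13\right) \frac{1}{312} = 21 - 3 \left(\left(-209\right) \frac{1}{312}\right) = 21 - - \frac{209}{104} = 21 + \frac{209}{104} = \frac{2393}{104} \approx 23.01$)
$\left(f + x\right)^{2} = \left(-449 + \frac{2393}{104}\right)^{2} = \left(- \frac{44303}{104}\right)^{2} = \frac{1962755809}{10816}$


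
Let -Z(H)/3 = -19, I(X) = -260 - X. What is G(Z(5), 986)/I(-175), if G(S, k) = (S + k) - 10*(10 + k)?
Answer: 8917/85 ≈ 104.91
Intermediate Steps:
Z(H) = 57 (Z(H) = -3*(-19) = 57)
G(S, k) = -100 + S - 9*k (G(S, k) = (S + k) + (-100 - 10*k) = -100 + S - 9*k)
G(Z(5), 986)/I(-175) = (-100 + 57 - 9*986)/(-260 - 1*(-175)) = (-100 + 57 - 8874)/(-260 + 175) = -8917/(-85) = -8917*(-1/85) = 8917/85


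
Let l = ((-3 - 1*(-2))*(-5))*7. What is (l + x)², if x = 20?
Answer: 3025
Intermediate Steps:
l = 35 (l = ((-3 + 2)*(-5))*7 = -1*(-5)*7 = 5*7 = 35)
(l + x)² = (35 + 20)² = 55² = 3025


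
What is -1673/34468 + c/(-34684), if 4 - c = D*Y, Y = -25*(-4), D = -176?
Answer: -23742893/42696004 ≈ -0.55609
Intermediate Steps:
Y = 100
c = 17604 (c = 4 - (-176)*100 = 4 - 1*(-17600) = 4 + 17600 = 17604)
-1673/34468 + c/(-34684) = -1673/34468 + 17604/(-34684) = -1673*1/34468 + 17604*(-1/34684) = -239/4924 - 4401/8671 = -23742893/42696004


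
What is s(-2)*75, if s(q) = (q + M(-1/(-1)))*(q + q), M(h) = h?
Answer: 300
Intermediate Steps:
s(q) = 2*q*(1 + q) (s(q) = (q - 1/(-1))*(q + q) = (q - 1*(-1))*(2*q) = (q + 1)*(2*q) = (1 + q)*(2*q) = 2*q*(1 + q))
s(-2)*75 = (2*(-2)*(1 - 2))*75 = (2*(-2)*(-1))*75 = 4*75 = 300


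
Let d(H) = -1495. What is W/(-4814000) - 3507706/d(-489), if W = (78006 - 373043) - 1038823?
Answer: 168880908047/71969300 ≈ 2346.6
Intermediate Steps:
W = -1333860 (W = -295037 - 1038823 = -1333860)
W/(-4814000) - 3507706/d(-489) = -1333860/(-4814000) - 3507706/(-1495) = -1333860*(-1/4814000) - 3507706*(-1/1495) = 66693/240700 + 3507706/1495 = 168880908047/71969300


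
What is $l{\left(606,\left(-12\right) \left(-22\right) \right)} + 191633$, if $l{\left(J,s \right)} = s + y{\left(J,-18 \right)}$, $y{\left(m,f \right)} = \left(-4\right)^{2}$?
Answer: $191913$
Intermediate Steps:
$y{\left(m,f \right)} = 16$
$l{\left(J,s \right)} = 16 + s$ ($l{\left(J,s \right)} = s + 16 = 16 + s$)
$l{\left(606,\left(-12\right) \left(-22\right) \right)} + 191633 = \left(16 - -264\right) + 191633 = \left(16 + 264\right) + 191633 = 280 + 191633 = 191913$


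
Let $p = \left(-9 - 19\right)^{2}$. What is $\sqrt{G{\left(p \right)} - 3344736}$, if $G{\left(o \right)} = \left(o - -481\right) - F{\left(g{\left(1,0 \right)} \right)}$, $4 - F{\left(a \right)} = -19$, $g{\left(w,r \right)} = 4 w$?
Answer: $i \sqrt{3343494} \approx 1828.5 i$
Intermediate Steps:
$p = 784$ ($p = \left(-28\right)^{2} = 784$)
$F{\left(a \right)} = 23$ ($F{\left(a \right)} = 4 - -19 = 4 + 19 = 23$)
$G{\left(o \right)} = 458 + o$ ($G{\left(o \right)} = \left(o - -481\right) - 23 = \left(o + 481\right) - 23 = \left(481 + o\right) - 23 = 458 + o$)
$\sqrt{G{\left(p \right)} - 3344736} = \sqrt{\left(458 + 784\right) - 3344736} = \sqrt{1242 - 3344736} = \sqrt{-3343494} = i \sqrt{3343494}$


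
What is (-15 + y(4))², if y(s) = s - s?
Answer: 225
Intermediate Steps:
y(s) = 0
(-15 + y(4))² = (-15 + 0)² = (-15)² = 225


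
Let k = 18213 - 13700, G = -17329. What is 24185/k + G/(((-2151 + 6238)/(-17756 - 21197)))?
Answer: 3046448475576/18444631 ≈ 1.6517e+5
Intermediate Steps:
k = 4513
24185/k + G/(((-2151 + 6238)/(-17756 - 21197))) = 24185/4513 - 17329*(-17756 - 21197)/(-2151 + 6238) = 24185*(1/4513) - 17329/(4087/(-38953)) = 24185/4513 - 17329/(4087*(-1/38953)) = 24185/4513 - 17329/(-4087/38953) = 24185/4513 - 17329*(-38953/4087) = 24185/4513 + 675016537/4087 = 3046448475576/18444631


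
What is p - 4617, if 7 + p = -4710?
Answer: -9334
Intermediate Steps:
p = -4717 (p = -7 - 4710 = -4717)
p - 4617 = -4717 - 4617 = -9334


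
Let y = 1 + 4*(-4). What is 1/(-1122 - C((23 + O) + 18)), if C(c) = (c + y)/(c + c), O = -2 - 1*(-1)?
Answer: -16/17957 ≈ -0.00089102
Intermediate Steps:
O = -1 (O = -2 + 1 = -1)
y = -15 (y = 1 - 16 = -15)
C(c) = (-15 + c)/(2*c) (C(c) = (c - 15)/(c + c) = (-15 + c)/((2*c)) = (-15 + c)*(1/(2*c)) = (-15 + c)/(2*c))
1/(-1122 - C((23 + O) + 18)) = 1/(-1122 - (-15 + ((23 - 1) + 18))/(2*((23 - 1) + 18))) = 1/(-1122 - (-15 + (22 + 18))/(2*(22 + 18))) = 1/(-1122 - (-15 + 40)/(2*40)) = 1/(-1122 - 25/(2*40)) = 1/(-1122 - 1*5/16) = 1/(-1122 - 5/16) = 1/(-17957/16) = -16/17957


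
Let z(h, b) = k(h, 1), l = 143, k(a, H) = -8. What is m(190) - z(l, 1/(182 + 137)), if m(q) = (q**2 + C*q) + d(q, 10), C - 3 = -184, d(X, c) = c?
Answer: 1728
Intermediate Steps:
C = -181 (C = 3 - 184 = -181)
z(h, b) = -8
m(q) = 10 + q**2 - 181*q (m(q) = (q**2 - 181*q) + 10 = 10 + q**2 - 181*q)
m(190) - z(l, 1/(182 + 137)) = (10 + 190**2 - 181*190) - 1*(-8) = (10 + 36100 - 34390) + 8 = 1720 + 8 = 1728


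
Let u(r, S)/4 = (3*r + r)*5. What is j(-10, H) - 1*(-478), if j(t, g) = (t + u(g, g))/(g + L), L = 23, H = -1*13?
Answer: 373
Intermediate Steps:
H = -13
u(r, S) = 80*r (u(r, S) = 4*((3*r + r)*5) = 4*((4*r)*5) = 4*(20*r) = 80*r)
j(t, g) = (t + 80*g)/(23 + g) (j(t, g) = (t + 80*g)/(g + 23) = (t + 80*g)/(23 + g))
j(-10, H) - 1*(-478) = (-10 + 80*(-13))/(23 - 13) - 1*(-478) = (-10 - 1040)/10 + 478 = (⅒)*(-1050) + 478 = -105 + 478 = 373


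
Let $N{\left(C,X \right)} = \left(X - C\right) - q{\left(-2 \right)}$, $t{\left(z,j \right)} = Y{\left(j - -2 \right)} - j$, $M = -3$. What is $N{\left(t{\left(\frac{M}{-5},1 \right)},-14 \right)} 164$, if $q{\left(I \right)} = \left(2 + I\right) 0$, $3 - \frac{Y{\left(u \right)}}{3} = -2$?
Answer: $-4592$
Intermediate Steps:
$Y{\left(u \right)} = 15$ ($Y{\left(u \right)} = 9 - -6 = 9 + 6 = 15$)
$q{\left(I \right)} = 0$
$t{\left(z,j \right)} = 15 - j$
$N{\left(C,X \right)} = X - C$ ($N{\left(C,X \right)} = \left(X - C\right) - 0 = \left(X - C\right) + 0 = X - C$)
$N{\left(t{\left(\frac{M}{-5},1 \right)},-14 \right)} 164 = \left(-14 - \left(15 - 1\right)\right) 164 = \left(-14 - 14\right) 164 = \left(-28\right) 164 = -4592$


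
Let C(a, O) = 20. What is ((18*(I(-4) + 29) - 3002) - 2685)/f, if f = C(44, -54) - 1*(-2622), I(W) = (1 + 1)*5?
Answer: -4985/2642 ≈ -1.8868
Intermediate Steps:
I(W) = 10 (I(W) = 2*5 = 10)
f = 2642 (f = 20 - 1*(-2622) = 20 + 2622 = 2642)
((18*(I(-4) + 29) - 3002) - 2685)/f = ((18*(10 + 29) - 3002) - 2685)/2642 = ((18*39 - 3002) - 2685)*(1/2642) = ((702 - 3002) - 2685)*(1/2642) = (-2300 - 2685)*(1/2642) = -4985*1/2642 = -4985/2642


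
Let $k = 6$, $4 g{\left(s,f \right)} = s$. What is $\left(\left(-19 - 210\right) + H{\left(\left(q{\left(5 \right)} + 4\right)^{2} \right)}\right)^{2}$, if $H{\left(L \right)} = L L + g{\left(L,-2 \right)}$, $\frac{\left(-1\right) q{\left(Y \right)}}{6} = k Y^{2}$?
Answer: $415397948585180989369561$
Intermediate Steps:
$g{\left(s,f \right)} = \frac{s}{4}$
$q{\left(Y \right)} = - 36 Y^{2}$ ($q{\left(Y \right)} = - 6 \cdot 6 Y^{2} = - 36 Y^{2}$)
$H{\left(L \right)} = L^{2} + \frac{L}{4}$ ($H{\left(L \right)} = L L + \frac{L}{4} = L^{2} + \frac{L}{4}$)
$\left(\left(-19 - 210\right) + H{\left(\left(q{\left(5 \right)} + 4\right)^{2} \right)}\right)^{2} = \left(\left(-19 - 210\right) + \left(- 36 \cdot 5^{2} + 4\right)^{2} \left(\frac{1}{4} + \left(- 36 \cdot 5^{2} + 4\right)^{2}\right)\right)^{2} = \left(\left(-19 - 210\right) + \left(\left(-36\right) 25 + 4\right)^{2} \left(\frac{1}{4} + \left(\left(-36\right) 25 + 4\right)^{2}\right)\right)^{2} = \left(-229 + \left(-900 + 4\right)^{2} \left(\frac{1}{4} + \left(-900 + 4\right)^{2}\right)\right)^{2} = \left(-229 + \left(-896\right)^{2} \left(\frac{1}{4} + \left(-896\right)^{2}\right)\right)^{2} = \left(-229 + 802816 \left(\frac{1}{4} + 802816\right)\right)^{2} = \left(-229 + 802816 \cdot \frac{3211265}{4}\right)^{2} = \left(-229 + 644513730560\right)^{2} = 644513730331^{2} = 415397948585180989369561$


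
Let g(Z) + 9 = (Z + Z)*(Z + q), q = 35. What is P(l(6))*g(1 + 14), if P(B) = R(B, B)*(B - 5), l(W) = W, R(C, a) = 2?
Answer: 2982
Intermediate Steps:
g(Z) = -9 + 2*Z*(35 + Z) (g(Z) = -9 + (Z + Z)*(Z + 35) = -9 + (2*Z)*(35 + Z) = -9 + 2*Z*(35 + Z))
P(B) = -10 + 2*B (P(B) = 2*(B - 5) = 2*(-5 + B) = -10 + 2*B)
P(l(6))*g(1 + 14) = (-10 + 2*6)*(-9 + 2*(1 + 14)**2 + 70*(1 + 14)) = (-10 + 12)*(-9 + 2*15**2 + 70*15) = 2*(-9 + 2*225 + 1050) = 2*(-9 + 450 + 1050) = 2*1491 = 2982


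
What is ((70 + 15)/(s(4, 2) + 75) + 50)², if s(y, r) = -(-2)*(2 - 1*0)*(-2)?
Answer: 11799225/4489 ≈ 2628.5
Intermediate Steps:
s(y, r) = -8 (s(y, r) = -(-2)*(2 + 0)*(-2) = -(-2)*2*(-2) = -2*(-2)*(-2) = 4*(-2) = -8)
((70 + 15)/(s(4, 2) + 75) + 50)² = ((70 + 15)/(-8 + 75) + 50)² = (85/67 + 50)² = (3435/67)² = 11799225/4489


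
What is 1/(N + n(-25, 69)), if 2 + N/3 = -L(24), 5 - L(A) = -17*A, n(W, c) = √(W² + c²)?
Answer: -1245/1544639 - √5386/1544639 ≈ -0.00085353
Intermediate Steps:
L(A) = 5 + 17*A (L(A) = 5 - (-17)*A = 5 + 17*A)
N = -1245 (N = -6 + 3*(-(5 + 17*24)) = -6 + 3*(-(5 + 408)) = -6 + 3*(-1*413) = -6 + 3*(-413) = -6 - 1239 = -1245)
1/(N + n(-25, 69)) = 1/(-1245 + √((-25)² + 69²)) = 1/(-1245 + √(625 + 4761)) = 1/(-1245 + √5386)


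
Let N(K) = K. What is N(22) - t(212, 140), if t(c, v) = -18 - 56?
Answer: 96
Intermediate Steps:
t(c, v) = -74
N(22) - t(212, 140) = 22 - 1*(-74) = 22 + 74 = 96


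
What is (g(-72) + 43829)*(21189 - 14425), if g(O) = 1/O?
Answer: 5336266717/18 ≈ 2.9646e+8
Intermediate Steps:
(g(-72) + 43829)*(21189 - 14425) = (1/(-72) + 43829)*(21189 - 14425) = (-1/72 + 43829)*6764 = (3155687/72)*6764 = 5336266717/18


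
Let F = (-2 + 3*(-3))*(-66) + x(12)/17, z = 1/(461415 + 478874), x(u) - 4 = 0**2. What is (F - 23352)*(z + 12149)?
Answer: -4393939526145556/15984913 ≈ -2.7488e+8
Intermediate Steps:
x(u) = 4 (x(u) = 4 + 0**2 = 4 + 0 = 4)
z = 1/940289 ≈ 1.0635e-6
F = 12346/17 (F = (-2 + 3*(-3))*(-66) + 4/17 = (-2 - 9)*(-66) + 4*(1/17) = -11*(-66) + 4/17 = 726 + 4/17 = 12346/17 ≈ 726.24)
(F - 23352)*(z + 12149) = (12346/17 - 23352)*(1/940289 + 12149) = -384638/17*11423571062/940289 = -4393939526145556/15984913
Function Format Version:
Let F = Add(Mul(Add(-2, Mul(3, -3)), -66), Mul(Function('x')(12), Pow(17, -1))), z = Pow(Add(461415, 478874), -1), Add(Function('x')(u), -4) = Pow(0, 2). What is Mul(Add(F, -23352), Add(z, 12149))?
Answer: Rational(-4393939526145556, 15984913) ≈ -2.7488e+8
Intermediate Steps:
Function('x')(u) = 4 (Function('x')(u) = Add(4, Pow(0, 2)) = Add(4, 0) = 4)
z = Rational(1, 940289) (z = Pow(940289, -1) = Rational(1, 940289) ≈ 1.0635e-6)
F = Rational(12346, 17) (F = Add(Mul(Add(-2, Mul(3, -3)), -66), Mul(4, Pow(17, -1))) = Add(Mul(Add(-2, -9), -66), Mul(4, Rational(1, 17))) = Add(Mul(-11, -66), Rational(4, 17)) = Add(726, Rational(4, 17)) = Rational(12346, 17) ≈ 726.24)
Mul(Add(F, -23352), Add(z, 12149)) = Mul(Add(Rational(12346, 17), -23352), Add(Rational(1, 940289), 12149)) = Mul(Rational(-384638, 17), Rational(11423571062, 940289)) = Rational(-4393939526145556, 15984913)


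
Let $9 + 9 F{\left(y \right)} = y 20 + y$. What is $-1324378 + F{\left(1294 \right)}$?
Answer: $- \frac{3964079}{3} \approx -1.3214 \cdot 10^{6}$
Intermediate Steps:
$F{\left(y \right)} = -1 + \frac{7 y}{3}$ ($F{\left(y \right)} = -1 + \frac{y 20 + y}{9} = -1 + \frac{20 y + y}{9} = -1 + \frac{21 y}{9} = -1 + \frac{7 y}{3}$)
$-1324378 + F{\left(1294 \right)} = -1324378 + \left(-1 + \frac{7}{3} \cdot 1294\right) = -1324378 + \left(-1 + \frac{9058}{3}\right) = -1324378 + \frac{9055}{3} = - \frac{3964079}{3}$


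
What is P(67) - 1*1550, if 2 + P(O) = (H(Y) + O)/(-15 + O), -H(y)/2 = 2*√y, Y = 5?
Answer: -80637/52 - √5/13 ≈ -1550.9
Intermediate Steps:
H(y) = -4*√y
P(O) = -2 + (O - 4*√5)/(-15 + O) (P(O) = -2 + (-4*√5 + O)/(-15 + O) = -2 + (O - 4*√5)/(-15 + O))
P(67) - 1*1550 = (30 - 1*67 - 4*√5)/(-15 + 67) - 1*1550 = (30 - 67 - 4*√5)/52 - 1550 = (-37 - 4*√5)/52 - 1550 = (-37/52 - √5/13) - 1550 = -80637/52 - √5/13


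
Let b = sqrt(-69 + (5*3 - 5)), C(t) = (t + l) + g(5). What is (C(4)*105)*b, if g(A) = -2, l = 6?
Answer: 840*I*sqrt(59) ≈ 6452.2*I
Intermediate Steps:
C(t) = 4 + t (C(t) = (t + 6) - 2 = (6 + t) - 2 = 4 + t)
b = I*sqrt(59) (b = sqrt(-69 + (15 - 5)) = sqrt(-69 + 10) = sqrt(-59) = I*sqrt(59) ≈ 7.6811*I)
(C(4)*105)*b = ((4 + 4)*105)*(I*sqrt(59)) = (8*105)*(I*sqrt(59)) = 840*(I*sqrt(59)) = 840*I*sqrt(59)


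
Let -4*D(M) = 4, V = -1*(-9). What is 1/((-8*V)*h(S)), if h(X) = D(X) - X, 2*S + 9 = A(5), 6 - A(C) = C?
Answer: -1/216 ≈ -0.0046296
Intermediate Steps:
A(C) = 6 - C
V = 9
D(M) = -1 (D(M) = -1/4*4 = -1)
S = -4 (S = -9/2 + (6 - 1*5)/2 = -9/2 + (6 - 5)/2 = -9/2 + (1/2)*1 = -9/2 + 1/2 = -4)
h(X) = -1 - X
1/((-8*V)*h(S)) = 1/((-8*9)*(-1 - 1*(-4))) = 1/(-72*(-1 + 4)) = 1/(-72*3) = 1/(-216) = -1/216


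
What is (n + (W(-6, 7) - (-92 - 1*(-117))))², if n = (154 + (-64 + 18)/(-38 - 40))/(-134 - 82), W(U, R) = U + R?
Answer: 43349322025/70963776 ≈ 610.87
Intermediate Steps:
W(U, R) = R + U
n = -6029/8424 (n = (154 - 46/(-78))/(-216) = (154 - 46*(-1/78))*(-1/216) = (154 + 23/39)*(-1/216) = (6029/39)*(-1/216) = -6029/8424 ≈ -0.71569)
(n + (W(-6, 7) - (-92 - 1*(-117))))² = (-6029/8424 + ((7 - 6) - (-92 - 1*(-117))))² = (-6029/8424 + (1 - (-92 + 117)))² = (-6029/8424 + (1 - 1*25))² = (-6029/8424 + (1 - 25))² = (-6029/8424 - 24)² = (-208205/8424)² = 43349322025/70963776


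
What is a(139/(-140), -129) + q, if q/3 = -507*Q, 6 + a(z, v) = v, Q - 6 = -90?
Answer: 127629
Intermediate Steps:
Q = -84 (Q = 6 - 90 = -84)
a(z, v) = -6 + v
q = 127764 (q = 3*(-507*(-84)) = 3*42588 = 127764)
a(139/(-140), -129) + q = (-6 - 129) + 127764 = -135 + 127764 = 127629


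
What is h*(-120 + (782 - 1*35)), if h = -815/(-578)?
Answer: 511005/578 ≈ 884.09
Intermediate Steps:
h = 815/578 (h = -815*(-1/578) = 815/578 ≈ 1.4100)
h*(-120 + (782 - 1*35)) = 815*(-120 + (782 - 1*35))/578 = 815*(-120 + (782 - 35))/578 = 815*(-120 + 747)/578 = (815/578)*627 = 511005/578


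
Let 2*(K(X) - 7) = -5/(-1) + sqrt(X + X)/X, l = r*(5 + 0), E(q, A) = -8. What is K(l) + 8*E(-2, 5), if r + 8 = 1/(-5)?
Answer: -109/2 - I*sqrt(82)/82 ≈ -54.5 - 0.11043*I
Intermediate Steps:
r = -41/5 (r = -8 + 1/(-5) = -8 - 1/5 = -41/5 ≈ -8.2000)
l = -41 (l = -41*(5 + 0)/5 = -41/5*5 = -41)
K(X) = 19/2 + sqrt(2)/(2*sqrt(X)) (K(X) = 7 + (-5/(-1) + sqrt(X + X)/X)/2 = 7 + (-5*(-1) + sqrt(2*X)/X)/2 = 7 + (5 + (sqrt(2)*sqrt(X))/X)/2 = 7 + (5 + sqrt(2)/sqrt(X))/2 = 7 + (5/2 + sqrt(2)/(2*sqrt(X))) = 19/2 + sqrt(2)/(2*sqrt(X)))
K(l) + 8*E(-2, 5) = (19/2 + sqrt(2)/(2*sqrt(-41))) + 8*(-8) = (19/2 + sqrt(2)*(-I*sqrt(41)/41)/2) - 64 = (19/2 - I*sqrt(82)/82) - 64 = -109/2 - I*sqrt(82)/82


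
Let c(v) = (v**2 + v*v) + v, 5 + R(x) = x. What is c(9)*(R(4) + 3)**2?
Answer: 684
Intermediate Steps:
R(x) = -5 + x
c(v) = v + 2*v**2 (c(v) = (v**2 + v**2) + v = 2*v**2 + v = v + 2*v**2)
c(9)*(R(4) + 3)**2 = (9*(1 + 2*9))*((-5 + 4) + 3)**2 = (9*(1 + 18))*(-1 + 3)**2 = (9*19)*2**2 = 171*4 = 684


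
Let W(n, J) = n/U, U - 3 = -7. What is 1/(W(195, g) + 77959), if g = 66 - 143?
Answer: 4/311641 ≈ 1.2835e-5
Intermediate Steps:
g = -77
U = -4 (U = 3 - 7 = -4)
W(n, J) = -n/4 (W(n, J) = n/(-4) = n*(-1/4) = -n/4)
1/(W(195, g) + 77959) = 1/(-1/4*195 + 77959) = 1/(-195/4 + 77959) = 1/(311641/4) = 4/311641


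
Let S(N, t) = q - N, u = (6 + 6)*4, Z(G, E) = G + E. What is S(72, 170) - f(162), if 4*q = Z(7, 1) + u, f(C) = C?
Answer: -220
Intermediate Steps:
Z(G, E) = E + G
u = 48 (u = 12*4 = 48)
q = 14 (q = ((1 + 7) + 48)/4 = (8 + 48)/4 = (1/4)*56 = 14)
S(N, t) = 14 - N
S(72, 170) - f(162) = (14 - 1*72) - 1*162 = (14 - 72) - 162 = -58 - 162 = -220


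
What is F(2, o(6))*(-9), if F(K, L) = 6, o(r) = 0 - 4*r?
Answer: -54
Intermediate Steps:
o(r) = -4*r
F(2, o(6))*(-9) = 6*(-9) = -54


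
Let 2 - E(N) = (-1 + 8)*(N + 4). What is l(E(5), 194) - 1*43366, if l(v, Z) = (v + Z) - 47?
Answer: -43280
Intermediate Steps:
E(N) = -26 - 7*N (E(N) = 2 - (-1 + 8)*(N + 4) = 2 - 7*(4 + N) = 2 - (28 + 7*N) = 2 + (-28 - 7*N) = -26 - 7*N)
l(v, Z) = -47 + Z + v (l(v, Z) = (Z + v) - 47 = -47 + Z + v)
l(E(5), 194) - 1*43366 = (-47 + 194 + (-26 - 7*5)) - 1*43366 = (-47 + 194 + (-26 - 35)) - 43366 = (-47 + 194 - 61) - 43366 = 86 - 43366 = -43280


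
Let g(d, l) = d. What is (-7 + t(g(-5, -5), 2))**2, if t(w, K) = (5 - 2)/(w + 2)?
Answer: 64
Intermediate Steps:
t(w, K) = 3/(2 + w)
(-7 + t(g(-5, -5), 2))**2 = (-7 + 3/(2 - 5))**2 = (-7 + 3/(-3))**2 = (-7 + 3*(-1/3))**2 = (-7 - 1)**2 = (-8)**2 = 64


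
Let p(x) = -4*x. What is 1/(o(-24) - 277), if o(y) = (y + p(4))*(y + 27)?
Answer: -1/397 ≈ -0.0025189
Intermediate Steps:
o(y) = (-16 + y)*(27 + y) (o(y) = (y - 4*4)*(y + 27) = (y - 16)*(27 + y) = (-16 + y)*(27 + y))
1/(o(-24) - 277) = 1/((-432 + (-24)² + 11*(-24)) - 277) = 1/((-432 + 576 - 264) - 277) = 1/(-120 - 277) = 1/(-397) = -1/397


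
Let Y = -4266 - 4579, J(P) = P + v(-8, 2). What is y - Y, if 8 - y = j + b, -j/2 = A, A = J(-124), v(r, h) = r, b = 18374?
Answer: -9785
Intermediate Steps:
J(P) = -8 + P (J(P) = P - 8 = -8 + P)
A = -132 (A = -8 - 124 = -132)
j = 264 (j = -2*(-132) = 264)
y = -18630 (y = 8 - (264 + 18374) = 8 - 1*18638 = 8 - 18638 = -18630)
Y = -8845
y - Y = -18630 - 1*(-8845) = -18630 + 8845 = -9785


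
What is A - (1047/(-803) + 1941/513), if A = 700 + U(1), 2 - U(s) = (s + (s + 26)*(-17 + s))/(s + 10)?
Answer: 101433395/137313 ≈ 738.70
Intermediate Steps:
U(s) = 2 - (s + (-17 + s)*(26 + s))/(10 + s) (U(s) = 2 - (s + (s + 26)*(-17 + s))/(s + 10) = 2 - (s + (26 + s)*(-17 + s))/(10 + s) = 2 - (s + (-17 + s)*(26 + s))/(10 + s))
A = 8153/11 (A = 700 + (462 - 1*1² - 8*1)/(10 + 1) = 700 + (462 - 1*1 - 8)/11 = 700 + (462 - 1 - 8)/11 = 700 + (1/11)*453 = 700 + 453/11 = 8153/11 ≈ 741.18)
A - (1047/(-803) + 1941/513) = 8153/11 - (1047/(-803) + 1941/513) = 8153/11 - (1047*(-1/803) + 1941*(1/513)) = 8153/11 - (-1047/803 + 647/171) = 8153/11 - 1*340504/137313 = 8153/11 - 340504/137313 = 101433395/137313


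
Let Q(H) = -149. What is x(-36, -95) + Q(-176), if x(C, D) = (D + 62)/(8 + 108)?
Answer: -17317/116 ≈ -149.28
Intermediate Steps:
x(C, D) = 31/58 + D/116 (x(C, D) = (62 + D)/116 = (62 + D)*(1/116) = 31/58 + D/116)
x(-36, -95) + Q(-176) = (31/58 + (1/116)*(-95)) - 149 = (31/58 - 95/116) - 149 = -33/116 - 149 = -17317/116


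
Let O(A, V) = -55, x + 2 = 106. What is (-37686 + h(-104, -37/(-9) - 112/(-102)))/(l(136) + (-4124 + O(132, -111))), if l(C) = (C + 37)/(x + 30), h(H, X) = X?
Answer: 772531574/85651389 ≈ 9.0195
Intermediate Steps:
x = 104 (x = -2 + 106 = 104)
l(C) = 37/134 + C/134 (l(C) = (C + 37)/(104 + 30) = (37 + C)/134 = (37 + C)*(1/134) = 37/134 + C/134)
(-37686 + h(-104, -37/(-9) - 112/(-102)))/(l(136) + (-4124 + O(132, -111))) = (-37686 + (-37/(-9) - 112/(-102)))/((37/134 + (1/134)*136) + (-4124 - 55)) = (-37686 + (-37*(-1/9) - 112*(-1/102)))/((37/134 + 68/67) - 4179) = (-37686 + (37/9 + 56/51))/(173/134 - 4179) = (-37686 + 797/153)/(-559813/134) = -5765161/153*(-134/559813) = 772531574/85651389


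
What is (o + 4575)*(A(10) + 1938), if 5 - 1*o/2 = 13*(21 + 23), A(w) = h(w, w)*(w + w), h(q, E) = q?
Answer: 7356858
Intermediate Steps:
A(w) = 2*w**2 (A(w) = w*(w + w) = w*(2*w) = 2*w**2)
o = -1134 (o = 10 - 26*(21 + 23) = 10 - 26*44 = 10 - 2*572 = 10 - 1144 = -1134)
(o + 4575)*(A(10) + 1938) = (-1134 + 4575)*(2*10**2 + 1938) = 3441*(2*100 + 1938) = 3441*(200 + 1938) = 3441*2138 = 7356858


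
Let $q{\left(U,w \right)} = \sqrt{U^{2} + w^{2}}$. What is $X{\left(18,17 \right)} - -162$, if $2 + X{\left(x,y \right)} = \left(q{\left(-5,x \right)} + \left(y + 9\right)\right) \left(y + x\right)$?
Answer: $1070 + 35 \sqrt{349} \approx 1723.9$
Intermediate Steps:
$X{\left(x,y \right)} = -2 + \left(x + y\right) \left(9 + y + \sqrt{25 + x^{2}}\right)$ ($X{\left(x,y \right)} = -2 + \left(\sqrt{\left(-5\right)^{2} + x^{2}} + \left(y + 9\right)\right) \left(y + x\right) = -2 + \left(\sqrt{25 + x^{2}} + \left(9 + y\right)\right) \left(x + y\right) = -2 + \left(9 + y + \sqrt{25 + x^{2}}\right) \left(x + y\right) = -2 + \left(x + y\right) \left(9 + y + \sqrt{25 + x^{2}}\right)$)
$X{\left(18,17 \right)} - -162 = \left(-2 + 17^{2} + 9 \cdot 18 + 9 \cdot 17 + 18 \cdot 17 + 18 \sqrt{25 + 18^{2}} + 17 \sqrt{25 + 18^{2}}\right) - -162 = \left(-2 + 289 + 162 + 153 + 306 + 18 \sqrt{25 + 324} + 17 \sqrt{25 + 324}\right) + 162 = \left(-2 + 289 + 162 + 153 + 306 + 18 \sqrt{349} + 17 \sqrt{349}\right) + 162 = \left(908 + 35 \sqrt{349}\right) + 162 = 1070 + 35 \sqrt{349}$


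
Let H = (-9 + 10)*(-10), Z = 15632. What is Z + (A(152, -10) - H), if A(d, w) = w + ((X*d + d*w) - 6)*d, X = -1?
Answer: -239424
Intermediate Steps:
H = -10 (H = 1*(-10) = -10)
A(d, w) = w + d*(-6 - d + d*w) (A(d, w) = w + ((-d + d*w) - 6)*d = w + (-6 - d + d*w)*d = w + d*(-6 - d + d*w))
Z + (A(152, -10) - H) = 15632 + ((-10 - 1*152**2 - 6*152 - 10*152**2) - 1*(-10)) = 15632 + ((-10 - 1*23104 - 912 - 10*23104) + 10) = 15632 + ((-10 - 23104 - 912 - 231040) + 10) = 15632 + (-255066 + 10) = 15632 - 255056 = -239424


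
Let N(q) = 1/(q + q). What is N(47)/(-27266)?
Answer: -1/2563004 ≈ -3.9017e-7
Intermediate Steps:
N(q) = 1/(2*q)
N(47)/(-27266) = ((½)/47)/(-27266) = ((½)*(1/47))*(-1/27266) = (1/94)*(-1/27266) = -1/2563004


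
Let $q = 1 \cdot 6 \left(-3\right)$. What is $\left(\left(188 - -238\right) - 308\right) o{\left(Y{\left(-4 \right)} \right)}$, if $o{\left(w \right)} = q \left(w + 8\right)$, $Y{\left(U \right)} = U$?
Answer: $-8496$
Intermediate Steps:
$q = -18$ ($q = 6 \left(-3\right) = -18$)
$o{\left(w \right)} = -144 - 18 w$ ($o{\left(w \right)} = - 18 \left(w + 8\right) = - 18 \left(8 + w\right) = -144 - 18 w$)
$\left(\left(188 - -238\right) - 308\right) o{\left(Y{\left(-4 \right)} \right)} = \left(\left(188 - -238\right) - 308\right) \left(-144 - -72\right) = \left(\left(188 + 238\right) - 308\right) \left(-144 + 72\right) = \left(426 - 308\right) \left(-72\right) = 118 \left(-72\right) = -8496$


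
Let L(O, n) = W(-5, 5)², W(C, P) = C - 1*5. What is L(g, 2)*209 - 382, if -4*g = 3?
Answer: 20518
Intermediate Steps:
g = -¾ (g = -¼*3 = -¾ ≈ -0.75000)
W(C, P) = -5 + C (W(C, P) = C - 5 = -5 + C)
L(O, n) = 100 (L(O, n) = (-5 - 5)² = (-10)² = 100)
L(g, 2)*209 - 382 = 100*209 - 382 = 20900 - 382 = 20518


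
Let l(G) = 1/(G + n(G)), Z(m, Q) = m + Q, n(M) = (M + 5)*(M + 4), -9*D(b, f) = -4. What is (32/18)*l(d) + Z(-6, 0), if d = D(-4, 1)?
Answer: -2958/499 ≈ -5.9279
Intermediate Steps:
D(b, f) = 4/9 (D(b, f) = -⅑*(-4) = 4/9)
d = 4/9 ≈ 0.44444
n(M) = (4 + M)*(5 + M) (n(M) = (5 + M)*(4 + M) = (4 + M)*(5 + M))
Z(m, Q) = Q + m
l(G) = 1/(20 + G² + 10*G) (l(G) = 1/(G + (20 + G² + 9*G)) = 1/(20 + G² + 10*G))
(32/18)*l(d) + Z(-6, 0) = (32/18)/(20 + (4/9)² + 10*(4/9)) + (0 - 6) = (32*(1/18))/(20 + 16/81 + 40/9) - 6 = 16/(9*(1996/81)) - 6 = (16/9)*(81/1996) - 6 = 36/499 - 6 = -2958/499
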